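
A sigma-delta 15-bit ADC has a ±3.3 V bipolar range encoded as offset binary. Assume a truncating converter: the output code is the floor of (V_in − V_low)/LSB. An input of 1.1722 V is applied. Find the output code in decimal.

Full-scale span = 6.6 V; LSB = 6.6/2^15 = 201.42 µV.
(1.1722 − (−3.3)) / 0.000201416 = 22203.795 LSBs.
Floor → code 22203.

code 22203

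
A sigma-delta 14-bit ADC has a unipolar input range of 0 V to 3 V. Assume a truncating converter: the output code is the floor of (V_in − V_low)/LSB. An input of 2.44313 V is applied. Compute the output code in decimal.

code 13342

With 16384 levels over 3 V, one step is 183.11 µV.
(V_in − V_low)/LSB = (2.44313 − 0) / 0.000183105 = 13342.747.
⌊·⌋(13342.747) = 13342.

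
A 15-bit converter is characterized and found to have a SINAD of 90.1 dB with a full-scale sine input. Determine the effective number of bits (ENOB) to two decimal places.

ENOB = (SINAD − 1.76) / 6.02 = (90.1 − 1.76)/6.02 = 14.674.

14.67 bits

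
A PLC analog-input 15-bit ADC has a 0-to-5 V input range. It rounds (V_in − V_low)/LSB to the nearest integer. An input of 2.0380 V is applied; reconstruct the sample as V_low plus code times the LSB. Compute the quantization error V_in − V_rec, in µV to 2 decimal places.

One LSB is 5 V / 32768 = 152.59 µV.
(V_in − V_low)/LSB = (2.0380 − 0)/0.000152588 = 13356.2368 → code 13356 (round).
V_rec = 0 + 13356·0.000152588 = 2.0379639 V.
V_in − V_rec = 3.61328e-05 V = 36.13 µV.

36.13 µV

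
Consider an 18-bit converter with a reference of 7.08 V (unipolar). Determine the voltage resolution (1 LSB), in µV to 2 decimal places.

27.01 µV

Full-scale span = 7.08 V.
LSB = 7.08 / 2^18 = 7.08 / 262144 = 2.70081e-05 V = 27.01 µV.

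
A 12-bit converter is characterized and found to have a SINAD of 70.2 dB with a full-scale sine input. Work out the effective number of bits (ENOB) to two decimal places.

ENOB = (SINAD − 1.76) / 6.02 = (70.2 − 1.76)/6.02 = 11.369.

11.37 bits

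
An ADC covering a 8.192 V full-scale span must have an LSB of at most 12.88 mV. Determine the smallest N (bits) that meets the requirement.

10 bits

Number of steps required ≥ 8.192 V / 12.88 mV = 636.02.
Need 2^N ≥ 636.02; 2^9 = 512, 2^10 = 1024.
Minimum N = 10.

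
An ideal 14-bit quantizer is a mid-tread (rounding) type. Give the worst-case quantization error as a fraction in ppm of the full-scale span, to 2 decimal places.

30.52 ppm

Rounding → worst-case error = ½ LSB = V_FS/2^15, so 1e+06/32768 = 30.5176 ppm of full scale.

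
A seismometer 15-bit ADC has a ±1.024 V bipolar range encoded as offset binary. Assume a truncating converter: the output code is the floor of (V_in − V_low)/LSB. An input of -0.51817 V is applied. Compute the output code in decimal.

code 8093

LSB = 2.048 V / 32768 = 62.50 µV.
(V_in − V_low)/LSB = (-0.51817 − (−1.024)) / 6.25e-05 = 8093.280.
Floor → code 8093.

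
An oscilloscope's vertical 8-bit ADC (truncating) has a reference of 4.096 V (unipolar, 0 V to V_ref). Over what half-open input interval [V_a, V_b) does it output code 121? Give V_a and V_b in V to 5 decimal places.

LSB = 4.096/2^8 = 16.000 mV.
V_a = V_low + 121·LSB = 1.936 V; V_b = V_low + 122·LSB = 1.952 V.

[1.93600 V, 1.95200 V)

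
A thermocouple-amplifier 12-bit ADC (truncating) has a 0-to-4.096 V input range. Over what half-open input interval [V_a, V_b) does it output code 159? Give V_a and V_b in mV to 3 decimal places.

LSB = 4.096/2^12 = 1.000 mV.
V_a = V_low + 159·LSB = 0.159 V; V_b = V_low + 160·LSB = 0.16 V.

[159.000 mV, 160.000 mV)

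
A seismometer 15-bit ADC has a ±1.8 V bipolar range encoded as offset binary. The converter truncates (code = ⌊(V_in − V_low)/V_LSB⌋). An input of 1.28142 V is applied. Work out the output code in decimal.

code 28047

With 32768 levels over 3.6 V, one step is 109.86 µV.
Input sits at 28047.770 steps above V_low.
⌊·⌋(28047.770) = 28047.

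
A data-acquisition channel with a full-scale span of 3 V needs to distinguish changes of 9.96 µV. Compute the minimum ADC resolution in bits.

Number of steps required ≥ 3 V / 9.96 µV = 301204.82.
Need 2^N ≥ 301204.82; 2^18 = 262144, 2^19 = 524288.
Minimum N = 19.

19 bits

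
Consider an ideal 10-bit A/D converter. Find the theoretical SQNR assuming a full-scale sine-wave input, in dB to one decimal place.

SNR ≈ 6.02·N + 1.76 dB = 6.02·10 + 1.76 = 61.96 dB.

62.0 dB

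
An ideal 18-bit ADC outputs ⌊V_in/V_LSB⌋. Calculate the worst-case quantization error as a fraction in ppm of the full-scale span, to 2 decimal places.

Truncating → worst-case error = 1 LSB = V_FS/2^18, so 1e+06/262144 = 3.8147 ppm of full scale.

3.81 ppm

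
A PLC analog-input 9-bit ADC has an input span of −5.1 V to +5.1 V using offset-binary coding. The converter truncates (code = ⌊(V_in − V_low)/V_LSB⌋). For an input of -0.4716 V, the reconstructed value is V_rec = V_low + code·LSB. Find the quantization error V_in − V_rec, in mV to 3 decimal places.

6.525 mV

Step size: 10.2 V ÷ 2^9 = 19.922 mV.
(V_in − V_low)/LSB = (-0.4716 − (−5.1))/0.0199219 = 232.3275 → code 232 (floor).
Reconstructed: -0.478125 V.
Error = -0.4716 − (−0.478125) = 0.006525 V = 6.525 mV.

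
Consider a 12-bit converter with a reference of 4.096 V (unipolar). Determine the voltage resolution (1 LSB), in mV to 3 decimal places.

Full-scale span = 4.096 V.
LSB = 4.096 / 2^12 = 4.096 / 4096 = 0.001 V = 1.000 mV.

1.000 mV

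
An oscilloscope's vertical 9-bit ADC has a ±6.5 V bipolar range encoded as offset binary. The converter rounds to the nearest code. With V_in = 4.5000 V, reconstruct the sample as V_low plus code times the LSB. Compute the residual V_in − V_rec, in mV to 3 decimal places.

LSB = 13/2^9 = 25.391 mV.
(V_in − V_low)/LSB = (4.5000 − (−6.5))/0.0253906 = 433.2308 → code 433 (round).
Reconstructed: 4.4941406 V.
Difference: 0.00585938 V → 5.859 mV.

5.859 mV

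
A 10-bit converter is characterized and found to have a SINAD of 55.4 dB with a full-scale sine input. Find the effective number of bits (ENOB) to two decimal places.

8.91 bits

ENOB = (SINAD − 1.76) / 6.02 = (55.4 − 1.76)/6.02 = 8.910.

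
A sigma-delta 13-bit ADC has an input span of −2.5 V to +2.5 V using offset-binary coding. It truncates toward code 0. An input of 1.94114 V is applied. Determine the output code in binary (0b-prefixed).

code 0b1110001101100 (decimal 7276)

Full-scale span = 5 V; LSB = 5/2^13 = 0.610 mV.
(V_in − V_low)/LSB = (1.94114 − (−2.5)) / 0.000610352 = 7276.364.
Floor → code 7276.
In binary (0b-prefixed): 0b1110001101100.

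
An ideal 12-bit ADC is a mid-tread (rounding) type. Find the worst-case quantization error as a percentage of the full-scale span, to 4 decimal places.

0.0122 %

Rounding → worst-case error = ½ LSB = V_FS/2^13, so 100/8192 = 0.012207 % of full scale.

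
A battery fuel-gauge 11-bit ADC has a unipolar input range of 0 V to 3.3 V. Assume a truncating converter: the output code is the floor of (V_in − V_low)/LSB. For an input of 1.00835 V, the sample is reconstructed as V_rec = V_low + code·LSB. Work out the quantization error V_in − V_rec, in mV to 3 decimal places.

One LSB is 3.3 V / 2048 = 1.611 mV.
Scaled input = 625.7881 LSBs, so code = 625.
V_rec = 0 + 625·0.00161133 = 1.0070801 V.
Difference: 0.00126992 V → 1.270 mV.

1.270 mV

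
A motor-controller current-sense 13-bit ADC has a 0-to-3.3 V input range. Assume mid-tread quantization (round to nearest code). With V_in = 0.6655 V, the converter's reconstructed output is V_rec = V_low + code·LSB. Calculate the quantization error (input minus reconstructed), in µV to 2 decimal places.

LSB = 3.3/2^13 = 402.83 µV.
(0.6655 − 0)/0.000402832 = 1652.0533; round gives code 1652.
Code 1652 maps back to 0 + 1652×0.000402832 V = 0.66547852 V.
V_in − V_rec = 2.14844e-05 V = 21.48 µV.

21.48 µV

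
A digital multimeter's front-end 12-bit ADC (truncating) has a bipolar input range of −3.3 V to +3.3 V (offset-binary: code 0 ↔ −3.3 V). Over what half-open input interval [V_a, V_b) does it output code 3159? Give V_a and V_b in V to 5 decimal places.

LSB = 6.6/2^12 = 1.611 mV.
V_a = V_low + 3159·LSB = 1.79019 V; V_b = V_low + 3160·LSB = 1.7918 V.

[1.79019 V, 1.79180 V)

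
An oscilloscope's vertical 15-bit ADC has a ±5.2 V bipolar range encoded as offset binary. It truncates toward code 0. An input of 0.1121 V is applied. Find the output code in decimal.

code 16737

LSB = 10.4 V / 32768 = 317.38 µV.
(0.1121 − (−5.2)) / 0.000317383 = 16737.201 LSBs.
⌊·⌋(16737.201) = 16737.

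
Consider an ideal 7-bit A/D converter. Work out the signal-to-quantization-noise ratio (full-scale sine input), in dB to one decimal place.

43.9 dB

SNR ≈ 6.02·N + 1.76 dB = 6.02·7 + 1.76 = 43.90 dB.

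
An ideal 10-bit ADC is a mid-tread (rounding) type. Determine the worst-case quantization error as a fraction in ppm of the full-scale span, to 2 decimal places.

Rounding → worst-case error = ½ LSB = V_FS/2^11, so 1e+06/2048 = 488.281 ppm of full scale.

488.28 ppm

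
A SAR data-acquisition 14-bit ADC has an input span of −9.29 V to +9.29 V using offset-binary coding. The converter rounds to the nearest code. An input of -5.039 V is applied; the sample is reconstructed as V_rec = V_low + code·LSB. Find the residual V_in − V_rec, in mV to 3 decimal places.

-0.490 mV

LSB = 18.58/2^14 = 1.134 mV.
(-5.039 − (−9.29))/0.00113403 = 3748.5675; round gives code 3749.
Reconstructed: -5.0385095 V.
V_in − V_rec = -0.000490479 V = -0.490 mV.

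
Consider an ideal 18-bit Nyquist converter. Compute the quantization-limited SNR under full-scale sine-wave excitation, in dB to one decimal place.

SNR ≈ 6.02·N + 1.76 dB = 6.02·18 + 1.76 = 110.12 dB.

110.1 dB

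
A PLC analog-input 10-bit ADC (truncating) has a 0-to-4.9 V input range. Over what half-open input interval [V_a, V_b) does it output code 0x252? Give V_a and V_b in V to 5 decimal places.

LSB = 4.9/2^10 = 4.785 mV.
Code 0x252 = 594 decimal.
V_a = V_low + 594·LSB = 2.84238 V; V_b = V_low + 595·LSB = 2.84717 V.

[2.84238 V, 2.84717 V)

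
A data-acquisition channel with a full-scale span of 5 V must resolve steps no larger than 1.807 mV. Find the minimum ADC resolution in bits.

Number of steps required ≥ 5 V / 1.807 mV = 2767.02.
Need 2^N ≥ 2767.02; 2^11 = 2048, 2^12 = 4096.
Minimum N = 12.

12 bits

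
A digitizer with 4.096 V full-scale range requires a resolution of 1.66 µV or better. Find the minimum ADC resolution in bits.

22 bits

Number of steps required ≥ 4.096 V / 1.66 µV = 2467469.88.
Need 2^N ≥ 2467469.88; 2^21 = 2097152, 2^22 = 4194304.
Minimum N = 22.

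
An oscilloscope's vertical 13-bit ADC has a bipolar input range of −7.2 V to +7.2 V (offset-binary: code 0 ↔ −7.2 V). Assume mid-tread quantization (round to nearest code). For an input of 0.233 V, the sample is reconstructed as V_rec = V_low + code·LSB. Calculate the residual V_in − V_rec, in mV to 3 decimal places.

-0.789 mV

LSB = 14.4/2^13 = 1.758 mV.
(0.233 − (−7.2))/0.00175781 = 4228.5511; round gives code 4229.
V_rec = (−7.2) + 4229·0.00175781 = 0.23378906 V.
Difference: -0.000789063 V → -0.789 mV.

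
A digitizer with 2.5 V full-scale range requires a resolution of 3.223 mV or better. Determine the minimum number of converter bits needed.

Number of steps required ≥ 2.5 V / 3.223 mV = 775.67.
Need 2^N ≥ 775.67; 2^9 = 512, 2^10 = 1024.
Minimum N = 10.

10 bits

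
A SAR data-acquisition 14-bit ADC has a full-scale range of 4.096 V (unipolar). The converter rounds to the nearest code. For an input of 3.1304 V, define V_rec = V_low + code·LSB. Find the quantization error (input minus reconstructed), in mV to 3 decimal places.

Step size: 4.096 V ÷ 2^14 = 250.00 µV.
(V_in − V_low)/LSB = (3.1304 − 0)/0.00025 = 12521.6000 → code 12522 (round).
V_rec = 0 + 12522·0.00025 = 3.1305 V.
Error = 3.1304 − 3.1305 = -0.0001 V = -0.100 mV.

-0.100 mV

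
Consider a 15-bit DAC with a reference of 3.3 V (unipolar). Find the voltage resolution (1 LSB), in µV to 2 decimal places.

Full-scale span = 3.3 V.
LSB = 3.3 / 2^15 = 3.3 / 32768 = 0.000100708 V = 100.71 µV.

100.71 µV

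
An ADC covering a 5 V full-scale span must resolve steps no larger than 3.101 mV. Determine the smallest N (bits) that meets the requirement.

Number of steps required ≥ 5 V / 3.101 mV = 1612.38.
Need 2^N ≥ 1612.38; 2^10 = 1024, 2^11 = 2048.
Minimum N = 11.

11 bits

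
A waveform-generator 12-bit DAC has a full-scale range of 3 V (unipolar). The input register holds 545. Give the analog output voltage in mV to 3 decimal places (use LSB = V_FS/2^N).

399.170 mV

LSB = 3 V / 2^12 = 0.732 mV.
V_out = 0 + 545 × 0.000732422 V = 0.39917 V.
= 399.170 mV.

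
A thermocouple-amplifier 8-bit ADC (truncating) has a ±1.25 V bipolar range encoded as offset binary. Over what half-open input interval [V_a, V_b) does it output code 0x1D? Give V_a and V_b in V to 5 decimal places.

LSB = 2.5/2^8 = 9.766 mV.
Code 0x1D = 29 decimal.
V_a = V_low + 29·LSB = -0.966797 V; V_b = V_low + 30·LSB = -0.957031 V.

[-0.96680 V, -0.95703 V)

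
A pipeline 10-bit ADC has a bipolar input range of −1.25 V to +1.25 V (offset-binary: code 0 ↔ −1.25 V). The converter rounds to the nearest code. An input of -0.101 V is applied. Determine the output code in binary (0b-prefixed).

With 1024 levels over 2.5 V, one step is 2.441 mV.
Input sits at 470.630 steps above V_low.
round(470.630) = 471.
In binary (0b-prefixed): 0b111010111.

code 0b111010111 (decimal 471)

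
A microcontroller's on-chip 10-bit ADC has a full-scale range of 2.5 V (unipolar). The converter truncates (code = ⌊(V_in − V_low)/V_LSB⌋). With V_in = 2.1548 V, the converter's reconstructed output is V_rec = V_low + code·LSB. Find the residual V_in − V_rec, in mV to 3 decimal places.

Step size: 2.5 V ÷ 2^10 = 2.441 mV.
(2.1548 − 0)/0.00244141 = 882.6061; ⌊·⌋ gives code 882.
V_rec = 0 + 882·0.00244141 = 2.1533203 V.
Difference: 0.00147969 V → 1.480 mV.

1.480 mV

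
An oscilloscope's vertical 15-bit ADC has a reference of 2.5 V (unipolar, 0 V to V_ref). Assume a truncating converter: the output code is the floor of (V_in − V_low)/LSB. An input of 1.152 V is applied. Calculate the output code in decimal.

code 15099

Full-scale span = 2.5 V; LSB = 2.5/2^15 = 76.29 µV.
(1.152 − 0) / 7.62939e-05 = 15099.494 LSBs.
⌊·⌋(15099.494) = 15099.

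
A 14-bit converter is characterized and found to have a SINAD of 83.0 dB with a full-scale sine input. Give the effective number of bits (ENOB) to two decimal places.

13.50 bits

ENOB = (SINAD − 1.76) / 6.02 = (83.0 − 1.76)/6.02 = 13.495.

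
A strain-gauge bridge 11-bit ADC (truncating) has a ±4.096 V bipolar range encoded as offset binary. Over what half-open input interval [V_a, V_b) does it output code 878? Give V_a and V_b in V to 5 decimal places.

LSB = 8.192/2^11 = 4.000 mV.
V_a = V_low + 878·LSB = -0.584 V; V_b = V_low + 879·LSB = -0.58 V.

[-0.58400 V, -0.58000 V)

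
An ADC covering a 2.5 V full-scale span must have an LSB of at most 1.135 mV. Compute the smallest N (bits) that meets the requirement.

Number of steps required ≥ 2.5 V / 1.135 mV = 2202.64.
Need 2^N ≥ 2202.64; 2^11 = 2048, 2^12 = 4096.
Minimum N = 12.

12 bits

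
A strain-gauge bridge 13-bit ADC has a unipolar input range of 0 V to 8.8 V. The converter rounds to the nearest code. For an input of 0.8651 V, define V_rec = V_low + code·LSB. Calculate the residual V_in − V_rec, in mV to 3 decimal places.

0.354 mV

Step size: 8.8 V ÷ 2^13 = 1.074 mV.
(0.8651 − 0)/0.00107422 = 805.3295; round gives code 805.
Reconstructed: 0.86474609 V.
V_in − V_rec = 0.000353906 V = 0.354 mV.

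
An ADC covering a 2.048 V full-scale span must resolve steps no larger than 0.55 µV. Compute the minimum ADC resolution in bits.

22 bits

Number of steps required ≥ 2.048 V / 0.55 µV = 3723636.36.
Need 2^N ≥ 3723636.36; 2^21 = 2097152, 2^22 = 4194304.
Minimum N = 22.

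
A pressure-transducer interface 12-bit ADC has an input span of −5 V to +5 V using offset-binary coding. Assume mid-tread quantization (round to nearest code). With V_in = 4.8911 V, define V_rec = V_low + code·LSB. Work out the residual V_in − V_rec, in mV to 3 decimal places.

One LSB is 10 V / 4096 = 2.441 mV.
Scaled input = 4051.3946 LSBs, so code = 4051.
V_rec = (−5) + 4051·0.00244141 = 4.8901367 V.
Error = 4.8911 − 4.8901367 = 0.000963281 V = 0.963 mV.

0.963 mV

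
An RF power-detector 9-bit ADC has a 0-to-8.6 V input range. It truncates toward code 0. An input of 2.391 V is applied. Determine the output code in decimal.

Full-scale span = 8.6 V; LSB = 8.6/2^9 = 16.797 mV.
(2.391 − 0) / 0.0167969 = 142.348 LSBs.
So the output code is 142.

code 142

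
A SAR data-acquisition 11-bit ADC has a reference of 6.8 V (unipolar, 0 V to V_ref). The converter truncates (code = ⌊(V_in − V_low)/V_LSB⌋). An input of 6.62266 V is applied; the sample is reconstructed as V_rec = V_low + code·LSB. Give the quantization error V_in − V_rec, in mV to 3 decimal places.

1.957 mV

Step size: 6.8 V ÷ 2^11 = 3.320 mV.
(6.62266 − 0)/0.00332031 = 1994.5894; ⌊·⌋ gives code 1994.
Code 1994 maps back to 0 + 1994×0.00332031 V = 6.6207031 V.
V_in − V_rec = 0.00195687 V = 1.957 mV.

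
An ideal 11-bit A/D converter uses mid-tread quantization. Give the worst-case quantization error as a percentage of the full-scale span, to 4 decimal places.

Rounding → worst-case error = ½ LSB = V_FS/2^12, so 100/4096 = 0.0244141 % of full scale.

0.0244 %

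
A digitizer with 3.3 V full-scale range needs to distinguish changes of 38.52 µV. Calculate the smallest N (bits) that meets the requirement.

17 bits

Number of steps required ≥ 3.3 V / 38.52 µV = 85669.78.
Need 2^N ≥ 85669.78; 2^16 = 65536, 2^17 = 131072.
Minimum N = 17.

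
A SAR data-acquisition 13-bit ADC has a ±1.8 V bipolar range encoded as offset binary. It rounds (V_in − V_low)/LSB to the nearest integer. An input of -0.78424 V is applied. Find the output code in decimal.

code 2311

Full-scale span = 3.6 V; LSB = 3.6/2^13 = 439.45 µV.
(-0.78424 − (−1.8)) / 0.000439453 = 2311.418 LSBs.
Round → code 2311.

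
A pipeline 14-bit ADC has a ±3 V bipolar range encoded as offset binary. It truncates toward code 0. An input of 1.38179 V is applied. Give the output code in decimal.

Full-scale span = 6 V; LSB = 6/2^14 = 366.21 µV.
(V_in − V_low)/LSB = (1.38179 − (−3)) / 0.000366211 = 11965.208.
So the output code is 11965.

code 11965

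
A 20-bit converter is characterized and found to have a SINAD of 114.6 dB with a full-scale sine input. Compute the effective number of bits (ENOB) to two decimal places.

ENOB = (SINAD − 1.76) / 6.02 = (114.6 − 1.76)/6.02 = 18.744.

18.74 bits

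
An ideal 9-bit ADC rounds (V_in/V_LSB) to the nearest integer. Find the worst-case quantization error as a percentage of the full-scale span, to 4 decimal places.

Rounding → worst-case error = ½ LSB = V_FS/2^10, so 100/1024 = 0.0976562 % of full scale.

0.0977 %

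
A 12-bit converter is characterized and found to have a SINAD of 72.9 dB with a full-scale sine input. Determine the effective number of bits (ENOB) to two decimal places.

ENOB = (SINAD − 1.76) / 6.02 = (72.9 − 1.76)/6.02 = 11.817.

11.82 bits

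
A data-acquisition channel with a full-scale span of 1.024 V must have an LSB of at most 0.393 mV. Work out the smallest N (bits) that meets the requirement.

12 bits

Number of steps required ≥ 1.024 V / 0.393 mV = 2605.60.
Need 2^N ≥ 2605.60; 2^11 = 2048, 2^12 = 4096.
Minimum N = 12.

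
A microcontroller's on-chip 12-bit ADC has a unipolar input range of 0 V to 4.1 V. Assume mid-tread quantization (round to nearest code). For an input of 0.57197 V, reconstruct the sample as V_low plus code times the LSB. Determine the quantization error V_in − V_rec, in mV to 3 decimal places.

One LSB is 4.1 V / 4096 = 1.001 mV.
(V_in − V_low)/LSB = (0.57197 − 0)/0.00100098 = 571.4120 → code 571 (round).
Code 571 maps back to 0 + 571×0.00100098 V = 0.57155762 V.
Difference: 0.000412383 V → 0.412 mV.

0.412 mV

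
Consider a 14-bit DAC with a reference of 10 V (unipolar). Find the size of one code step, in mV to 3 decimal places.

0.610 mV

Full-scale span = 10 V.
LSB = 10 / 2^14 = 10 / 16384 = 0.000610352 V = 0.610 mV.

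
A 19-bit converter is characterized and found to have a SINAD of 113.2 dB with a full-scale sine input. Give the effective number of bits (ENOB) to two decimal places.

18.51 bits

ENOB = (SINAD − 1.76) / 6.02 = (113.2 − 1.76)/6.02 = 18.512.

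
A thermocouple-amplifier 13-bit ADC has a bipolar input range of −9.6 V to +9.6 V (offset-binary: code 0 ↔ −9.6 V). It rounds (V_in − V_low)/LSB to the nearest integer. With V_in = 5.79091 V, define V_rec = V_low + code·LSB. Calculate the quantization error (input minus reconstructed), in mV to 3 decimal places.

LSB = 19.2/2^13 = 2.344 mV.
(5.79091 − (−9.6))/0.00234375 = 6566.7883; round gives code 6567.
Reconstructed: 5.7914062 V.
V_in − V_rec = -0.00049625 V = -0.496 mV.

-0.496 mV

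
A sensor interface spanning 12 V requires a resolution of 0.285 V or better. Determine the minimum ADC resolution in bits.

6 bits

Number of steps required ≥ 12 V / 0.285 V = 42.11.
Need 2^N ≥ 42.11; 2^5 = 32, 2^6 = 64.
Minimum N = 6.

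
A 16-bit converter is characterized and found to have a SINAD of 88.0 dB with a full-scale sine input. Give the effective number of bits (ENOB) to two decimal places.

14.33 bits

ENOB = (SINAD − 1.76) / 6.02 = (88.0 − 1.76)/6.02 = 14.326.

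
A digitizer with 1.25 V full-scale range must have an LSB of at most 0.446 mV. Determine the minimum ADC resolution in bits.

Number of steps required ≥ 1.25 V / 0.446 mV = 2802.69.
Need 2^N ≥ 2802.69; 2^11 = 2048, 2^12 = 4096.
Minimum N = 12.

12 bits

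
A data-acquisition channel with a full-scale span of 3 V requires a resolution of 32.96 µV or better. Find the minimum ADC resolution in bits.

Number of steps required ≥ 3 V / 32.96 µV = 91019.42.
Need 2^N ≥ 91019.42; 2^16 = 65536, 2^17 = 131072.
Minimum N = 17.

17 bits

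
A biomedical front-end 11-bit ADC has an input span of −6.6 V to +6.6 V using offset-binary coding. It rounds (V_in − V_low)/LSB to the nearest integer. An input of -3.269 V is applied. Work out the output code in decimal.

With 2048 levels over 13.2 V, one step is 6.445 mV.
(V_in − V_low)/LSB = (-3.269 − (−6.6)) / 0.00644531 = 516.810.
Round → code 517.

code 517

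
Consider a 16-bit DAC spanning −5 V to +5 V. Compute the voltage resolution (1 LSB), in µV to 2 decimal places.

Full-scale span = 10 V.
LSB = 10 / 2^16 = 10 / 65536 = 0.000152588 V = 152.59 µV.

152.59 µV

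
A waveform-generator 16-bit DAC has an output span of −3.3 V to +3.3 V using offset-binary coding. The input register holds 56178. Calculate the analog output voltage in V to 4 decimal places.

LSB = 6.6 V / 2^16 = 100.71 µV.
V_out = (−3.3) + 56178 × 0.000100708 V = 2.35757 V.

2.3576 V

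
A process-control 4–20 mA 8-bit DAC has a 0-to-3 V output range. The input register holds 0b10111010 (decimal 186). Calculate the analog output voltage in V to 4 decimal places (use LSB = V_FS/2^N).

LSB = 3 V / 2^8 = 11.719 mV.
Code 0b10111010 = 186 decimal.
V_out = 0 + 186 × 0.0117188 V = 2.17969 V.

2.1797 V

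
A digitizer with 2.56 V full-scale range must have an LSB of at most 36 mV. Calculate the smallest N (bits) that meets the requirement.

7 bits

Number of steps required ≥ 2.56 V / 36 mV = 71.11.
Need 2^N ≥ 71.11; 2^6 = 64, 2^7 = 128.
Minimum N = 7.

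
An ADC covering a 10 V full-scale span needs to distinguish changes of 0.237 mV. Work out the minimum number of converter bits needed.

16 bits

Number of steps required ≥ 10 V / 0.237 mV = 42194.09.
Need 2^N ≥ 42194.09; 2^15 = 32768, 2^16 = 65536.
Minimum N = 16.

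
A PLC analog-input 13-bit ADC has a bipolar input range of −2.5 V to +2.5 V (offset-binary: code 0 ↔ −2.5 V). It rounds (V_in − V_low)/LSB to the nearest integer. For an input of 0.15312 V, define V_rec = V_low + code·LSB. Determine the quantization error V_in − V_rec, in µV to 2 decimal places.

One LSB is 5 V / 8192 = 0.610 mV.
(0.15312 − (−2.5))/0.000610352 = 4346.8718; round gives code 4347.
Code 4347 maps back to (−2.5) + 4347×0.000610352 V = 0.15319824 V.
Error = 0.15312 − 0.15319824 = -7.82422e-05 V = -78.24 µV.

-78.24 µV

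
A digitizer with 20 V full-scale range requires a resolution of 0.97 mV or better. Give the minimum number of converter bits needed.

Number of steps required ≥ 20 V / 0.97 mV = 20618.56.
Need 2^N ≥ 20618.56; 2^14 = 16384, 2^15 = 32768.
Minimum N = 15.

15 bits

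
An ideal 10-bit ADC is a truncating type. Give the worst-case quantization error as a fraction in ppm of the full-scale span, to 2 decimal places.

976.56 ppm

Truncating → worst-case error = 1 LSB = V_FS/2^10, so 1e+06/1024 = 976.562 ppm of full scale.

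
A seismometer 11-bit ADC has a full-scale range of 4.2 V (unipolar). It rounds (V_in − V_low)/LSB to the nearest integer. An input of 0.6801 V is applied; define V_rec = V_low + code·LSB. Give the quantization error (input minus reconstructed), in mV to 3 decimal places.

-0.759 mV

One LSB is 4.2 V / 2048 = 2.051 mV.
(V_in − V_low)/LSB = (0.6801 − 0)/0.00205078 = 331.6297 → code 332 (round).
Code 332 maps back to 0 + 332×0.00205078 V = 0.68085938 V.
Difference: -0.000759375 V → -0.759 mV.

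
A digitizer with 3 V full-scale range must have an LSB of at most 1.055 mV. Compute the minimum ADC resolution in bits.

12 bits

Number of steps required ≥ 3 V / 1.055 mV = 2843.60.
Need 2^N ≥ 2843.60; 2^11 = 2048, 2^12 = 4096.
Minimum N = 12.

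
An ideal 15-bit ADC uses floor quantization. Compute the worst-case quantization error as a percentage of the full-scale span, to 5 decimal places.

0.00305 %

Truncating → worst-case error = 1 LSB = V_FS/2^15, so 100/32768 = 0.00305176 % of full scale.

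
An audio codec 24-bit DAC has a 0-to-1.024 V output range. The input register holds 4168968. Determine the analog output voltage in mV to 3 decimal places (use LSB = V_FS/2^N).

254.454 mV

LSB = 1.024 V / 2^24 = 0.06 µV.
V_out = 0 + 4168968 × 6.10352e-08 V = 0.254454 V.
= 254.454 mV.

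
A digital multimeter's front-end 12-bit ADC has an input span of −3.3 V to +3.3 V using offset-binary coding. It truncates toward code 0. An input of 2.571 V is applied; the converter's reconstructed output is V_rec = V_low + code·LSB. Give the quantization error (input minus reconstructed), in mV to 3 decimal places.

0.932 mV

One LSB is 6.6 V / 4096 = 1.611 mV.
(2.571 − (−3.3))/0.00161133 = 3643.5782; ⌊·⌋ gives code 3643.
V_rec = (−3.3) + 3643·0.00161133 = 2.5700684 V.
Error = 2.571 − 2.5700684 = 0.000931641 V = 0.932 mV.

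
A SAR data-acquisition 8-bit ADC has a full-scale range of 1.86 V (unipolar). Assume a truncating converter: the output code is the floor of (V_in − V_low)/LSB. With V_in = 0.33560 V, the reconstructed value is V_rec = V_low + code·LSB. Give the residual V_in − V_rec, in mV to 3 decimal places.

LSB = 1.86/2^8 = 7.266 mV.
Scaled input = 46.1901 LSBs, so code = 46.
V_rec = 0 + 46·0.00726563 = 0.33421875 V.
Difference: 0.00138125 V → 1.381 mV.

1.381 mV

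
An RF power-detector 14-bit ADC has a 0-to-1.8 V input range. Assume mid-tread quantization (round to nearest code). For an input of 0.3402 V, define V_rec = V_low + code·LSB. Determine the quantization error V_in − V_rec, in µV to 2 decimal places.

-46.58 µV

One LSB is 1.8 V / 16384 = 109.86 µV.
(V_in − V_low)/LSB = (0.3402 − 0)/0.000109863 = 3096.5760 → code 3097 (round).
Reconstructed: 0.34024658 V.
Difference: -4.6582e-05 V → -46.58 µV.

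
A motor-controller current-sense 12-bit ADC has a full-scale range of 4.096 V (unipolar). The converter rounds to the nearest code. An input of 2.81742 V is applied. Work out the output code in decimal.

code 2817

With 4096 levels over 4.096 V, one step is 1.000 mV.
(2.81742 − 0) / 0.001 = 2817.420 LSBs.
Round → code 2817.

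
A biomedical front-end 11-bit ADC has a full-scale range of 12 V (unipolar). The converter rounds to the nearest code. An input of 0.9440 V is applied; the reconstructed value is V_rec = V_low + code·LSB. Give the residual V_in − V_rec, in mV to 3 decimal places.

0.641 mV

Step size: 12 V ÷ 2^11 = 5.859 mV.
Scaled input = 161.1093 LSBs, so code = 161.
Reconstructed: 0.94335938 V.
V_in − V_rec = 0.000640625 V = 0.641 mV.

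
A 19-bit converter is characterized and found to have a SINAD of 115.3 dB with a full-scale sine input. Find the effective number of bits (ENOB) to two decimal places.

18.86 bits

ENOB = (SINAD − 1.76) / 6.02 = (115.3 − 1.76)/6.02 = 18.860.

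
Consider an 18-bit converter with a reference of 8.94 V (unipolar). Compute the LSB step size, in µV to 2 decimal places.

Full-scale span = 8.94 V.
LSB = 8.94 / 2^18 = 8.94 / 262144 = 3.41034e-05 V = 34.10 µV.

34.10 µV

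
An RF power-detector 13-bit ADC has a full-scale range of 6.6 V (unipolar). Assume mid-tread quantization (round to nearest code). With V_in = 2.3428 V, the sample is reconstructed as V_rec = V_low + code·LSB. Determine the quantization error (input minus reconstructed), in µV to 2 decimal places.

Step size: 6.6 V ÷ 2^13 = 0.806 mV.
(V_in − V_low)/LSB = (2.3428 − 0)/0.000805664 = 2907.9118 → code 2908 (round).
Reconstructed: 2.3428711 V.
Error = 2.3428 − 2.3428711 = -7.10938e-05 V = -71.09 µV.

-71.09 µV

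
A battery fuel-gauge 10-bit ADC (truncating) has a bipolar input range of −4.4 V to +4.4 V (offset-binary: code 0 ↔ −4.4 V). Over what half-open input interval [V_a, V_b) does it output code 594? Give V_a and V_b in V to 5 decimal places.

LSB = 8.8/2^10 = 8.594 mV.
V_a = V_low + 594·LSB = 0.704688 V; V_b = V_low + 595·LSB = 0.713281 V.

[0.70469 V, 0.71328 V)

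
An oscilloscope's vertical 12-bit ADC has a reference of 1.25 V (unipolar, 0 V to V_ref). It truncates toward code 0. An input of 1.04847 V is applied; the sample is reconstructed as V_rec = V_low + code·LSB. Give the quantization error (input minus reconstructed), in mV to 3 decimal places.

0.191 mV

LSB = 1.25/2^12 = 305.18 µV.
(1.04847 − 0)/0.000305176 = 3435.6265; ⌊·⌋ gives code 3435.
Reconstructed: 1.0482788 V.
Error = 1.04847 − 1.0482788 = 0.000191191 V = 0.191 mV.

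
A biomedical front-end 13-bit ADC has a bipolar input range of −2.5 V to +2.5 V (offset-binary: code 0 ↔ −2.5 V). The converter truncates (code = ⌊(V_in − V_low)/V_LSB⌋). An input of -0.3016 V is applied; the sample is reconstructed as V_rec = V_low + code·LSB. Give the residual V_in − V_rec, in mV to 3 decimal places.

0.524 mV

One LSB is 5 V / 8192 = 0.610 mV.
(-0.3016 − (−2.5))/0.000610352 = 3601.8586; ⌊·⌋ gives code 3601.
Code 3601 maps back to (−2.5) + 3601×0.000610352 V = -0.30212402 V.
V_in − V_rec = 0.000524023 V = 0.524 mV.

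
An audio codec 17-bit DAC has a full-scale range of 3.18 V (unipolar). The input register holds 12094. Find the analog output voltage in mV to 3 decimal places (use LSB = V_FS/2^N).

LSB = 3.18 V / 2^17 = 24.26 µV.
V_out = 0 + 12094 × 2.42615e-05 V = 0.293418 V.
= 293.418 mV.

293.418 mV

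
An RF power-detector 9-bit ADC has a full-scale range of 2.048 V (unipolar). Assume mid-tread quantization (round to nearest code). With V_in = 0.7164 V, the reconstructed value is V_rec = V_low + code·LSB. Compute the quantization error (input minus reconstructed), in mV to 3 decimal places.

0.400 mV

Step size: 2.048 V ÷ 2^9 = 4.000 mV.
(0.7164 − 0)/0.004 = 179.1000; round gives code 179.
V_rec = 0 + 179·0.004 = 0.716 V.
Error = 0.7164 − 0.716 = 0.0004 V = 0.400 mV.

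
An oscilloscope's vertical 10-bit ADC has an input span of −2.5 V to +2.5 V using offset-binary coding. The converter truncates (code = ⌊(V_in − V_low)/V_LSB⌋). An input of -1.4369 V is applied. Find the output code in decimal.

Full-scale span = 5 V; LSB = 5/2^10 = 4.883 mV.
(-1.4369 − (−2.5)) / 0.00488281 = 217.723 LSBs.
⌊·⌋(217.723) = 217.

code 217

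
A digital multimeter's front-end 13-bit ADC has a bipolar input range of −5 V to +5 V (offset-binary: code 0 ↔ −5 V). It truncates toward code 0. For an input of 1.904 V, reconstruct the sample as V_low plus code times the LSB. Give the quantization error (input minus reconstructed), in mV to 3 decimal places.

0.924 mV

One LSB is 10 V / 8192 = 1.221 mV.
(1.904 − (−5))/0.0012207 = 5655.7568; ⌊·⌋ gives code 5655.
Code 5655 maps back to (−5) + 5655×0.0012207 V = 1.9030762 V.
Difference: 0.000923828 V → 0.924 mV.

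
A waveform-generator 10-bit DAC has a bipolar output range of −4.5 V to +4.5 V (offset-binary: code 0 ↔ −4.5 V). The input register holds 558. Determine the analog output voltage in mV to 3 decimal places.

404.297 mV

LSB = 9 V / 2^10 = 8.789 mV.
V_out = (−4.5) + 558 × 0.00878906 V = 0.404297 V.
= 404.297 mV.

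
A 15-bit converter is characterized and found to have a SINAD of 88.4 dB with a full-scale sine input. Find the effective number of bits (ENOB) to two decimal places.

14.39 bits

ENOB = (SINAD − 1.76) / 6.02 = (88.4 − 1.76)/6.02 = 14.392.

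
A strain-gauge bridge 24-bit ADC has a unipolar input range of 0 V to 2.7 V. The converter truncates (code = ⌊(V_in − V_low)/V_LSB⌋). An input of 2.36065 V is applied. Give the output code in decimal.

code 14668568

LSB = 2.7 V / 16777216 = 0.16 µV.
Input sits at 14668568.500 steps above V_low.
⌊·⌋(14668568.500) = 14668568.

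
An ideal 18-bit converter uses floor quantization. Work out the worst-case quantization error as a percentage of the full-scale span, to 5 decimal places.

Truncating → worst-case error = 1 LSB = V_FS/2^18, so 100/262144 = 0.00038147 % of full scale.

0.00038 %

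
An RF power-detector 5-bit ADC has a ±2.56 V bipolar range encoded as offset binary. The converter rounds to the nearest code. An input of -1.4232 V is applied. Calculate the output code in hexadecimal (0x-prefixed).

Full-scale span = 5.12 V; LSB = 5.12/2^5 = 160.000 mV.
Input sits at 7.105 steps above V_low.
round(7.105) = 7.
In hexadecimal (0x-prefixed): 0x7.

code 0x7 (decimal 7)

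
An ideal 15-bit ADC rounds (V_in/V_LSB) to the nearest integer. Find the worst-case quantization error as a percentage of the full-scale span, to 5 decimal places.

0.00153 %

Rounding → worst-case error = ½ LSB = V_FS/2^16, so 100/65536 = 0.00152588 % of full scale.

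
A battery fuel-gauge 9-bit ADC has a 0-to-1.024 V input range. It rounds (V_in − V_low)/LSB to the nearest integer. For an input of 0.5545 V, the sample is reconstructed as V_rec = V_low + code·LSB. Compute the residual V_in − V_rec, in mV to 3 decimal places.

0.500 mV

LSB = 1.024/2^9 = 2.000 mV.
(V_in − V_low)/LSB = (0.5545 − 0)/0.002 = 277.2500 → code 277 (round).
Code 277 maps back to 0 + 277×0.002 V = 0.554 V.
Difference: 0.0005 V → 0.500 mV.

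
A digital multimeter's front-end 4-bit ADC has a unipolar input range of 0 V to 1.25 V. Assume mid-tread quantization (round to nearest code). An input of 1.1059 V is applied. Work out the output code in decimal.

LSB = 1.25 V / 16 = 78.125 mV.
(1.1059 − 0) / 0.078125 = 14.156 LSBs.
Round → code 14.

code 14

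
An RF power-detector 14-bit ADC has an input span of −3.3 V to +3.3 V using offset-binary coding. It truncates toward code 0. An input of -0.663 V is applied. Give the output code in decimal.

code 6546

LSB = 6.6 V / 16384 = 402.83 µV.
Input sits at 6546.153 steps above V_low.
⌊·⌋(6546.153) = 6546.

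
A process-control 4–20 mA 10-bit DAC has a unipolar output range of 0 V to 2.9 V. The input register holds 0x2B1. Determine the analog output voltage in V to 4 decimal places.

1.9513 V

LSB = 2.9 V / 2^10 = 2.832 mV.
Code 0x2B1 = 689 decimal.
V_out = 0 + 689 × 0.00283203 V = 1.95127 V.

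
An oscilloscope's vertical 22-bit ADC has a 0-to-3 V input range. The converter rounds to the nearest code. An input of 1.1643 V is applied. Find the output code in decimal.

LSB = 3 V / 4194304 = 0.72 µV.
(V_in − V_low)/LSB = (1.1643 − 0) / 7.15256e-07 = 1627809.382.
round(1627809.382) = 1627809.

code 1627809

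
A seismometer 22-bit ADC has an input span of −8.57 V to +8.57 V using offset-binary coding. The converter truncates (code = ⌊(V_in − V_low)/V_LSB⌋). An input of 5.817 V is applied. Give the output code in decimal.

code 3520621

Full-scale span = 17.14 V; LSB = 17.14/2^22 = 4.09 µV.
(V_in − V_low)/LSB = (5.817 − (−8.57)) / 4.08649e-06 = 3520621.450.
Floor → code 3520621.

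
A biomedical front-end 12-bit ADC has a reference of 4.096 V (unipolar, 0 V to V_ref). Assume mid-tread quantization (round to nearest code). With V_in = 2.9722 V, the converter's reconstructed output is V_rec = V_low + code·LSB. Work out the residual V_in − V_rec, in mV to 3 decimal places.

Step size: 4.096 V ÷ 2^12 = 1.000 mV.
(V_in − V_low)/LSB = (2.9722 − 0)/0.001 = 2972.2000 → code 2972 (round).
Code 2972 maps back to 0 + 2972×0.001 V = 2.972 V.
Error = 2.9722 − 2.972 = 0.0002 V = 0.200 mV.

0.200 mV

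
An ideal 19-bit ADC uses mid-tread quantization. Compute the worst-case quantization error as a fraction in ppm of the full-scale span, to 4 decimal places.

0.9537 ppm

Rounding → worst-case error = ½ LSB = V_FS/2^20, so 1e+06/1048576 = 0.953674 ppm of full scale.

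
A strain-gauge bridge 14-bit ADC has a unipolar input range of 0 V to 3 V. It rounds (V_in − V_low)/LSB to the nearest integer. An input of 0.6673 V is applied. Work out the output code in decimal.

code 3644

With 16384 levels over 3 V, one step is 183.11 µV.
(V_in − V_low)/LSB = (0.6673 − 0) / 0.000183105 = 3644.348.
Round → code 3644.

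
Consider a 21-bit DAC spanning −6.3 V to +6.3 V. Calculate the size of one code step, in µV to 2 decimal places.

6.01 µV

Full-scale span = 12.6 V.
LSB = 12.6 / 2^21 = 12.6 / 2097152 = 6.00815e-06 V = 6.01 µV.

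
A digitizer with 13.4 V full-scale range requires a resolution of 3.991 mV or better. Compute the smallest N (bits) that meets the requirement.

12 bits

Number of steps required ≥ 13.4 V / 3.991 mV = 3357.55.
Need 2^N ≥ 3357.55; 2^11 = 2048, 2^12 = 4096.
Minimum N = 12.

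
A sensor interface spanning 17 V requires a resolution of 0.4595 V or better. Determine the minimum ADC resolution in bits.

6 bits

Number of steps required ≥ 17 V / 0.4595 V = 37.00.
Need 2^N ≥ 37.00; 2^5 = 32, 2^6 = 64.
Minimum N = 6.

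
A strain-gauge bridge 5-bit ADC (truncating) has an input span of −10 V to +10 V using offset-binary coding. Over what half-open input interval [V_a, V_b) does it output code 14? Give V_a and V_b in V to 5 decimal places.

LSB = 20/2^5 = 0.6250 V.
V_a = V_low + 14·LSB = -1.25 V; V_b = V_low + 15·LSB = -0.625 V.

[-1.25000 V, -0.62500 V)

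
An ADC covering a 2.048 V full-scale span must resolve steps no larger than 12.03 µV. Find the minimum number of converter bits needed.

18 bits

Number of steps required ≥ 2.048 V / 12.03 µV = 170241.06.
Need 2^N ≥ 170241.06; 2^17 = 131072, 2^18 = 262144.
Minimum N = 18.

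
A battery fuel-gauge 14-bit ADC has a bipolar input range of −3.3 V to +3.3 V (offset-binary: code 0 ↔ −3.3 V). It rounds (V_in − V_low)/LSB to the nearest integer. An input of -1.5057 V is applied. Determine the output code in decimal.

code 4454

LSB = 6.6 V / 16384 = 402.83 µV.
Input sits at 4454.214 steps above V_low.
So the output code is 4454.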